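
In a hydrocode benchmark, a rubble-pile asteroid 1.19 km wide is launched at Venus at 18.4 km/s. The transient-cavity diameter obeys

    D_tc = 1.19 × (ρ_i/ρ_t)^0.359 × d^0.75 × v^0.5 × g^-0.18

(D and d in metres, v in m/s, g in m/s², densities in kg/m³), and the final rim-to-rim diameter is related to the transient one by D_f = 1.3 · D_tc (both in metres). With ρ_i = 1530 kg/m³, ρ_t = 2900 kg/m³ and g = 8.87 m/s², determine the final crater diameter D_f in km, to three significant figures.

D_f ≈ 22.8 km

In SI: d = 1190 m, v = 18400 m/s.
(ρ_i/ρ_t)^0.359 = (1530/2900)^0.359 = 0.7949
d^0.75 = 1190^0.75 = 202.6
v^0.5 = 18400^0.5 = 135.6
g^-0.18 = 8.87^-0.18 = 0.6751
D_tc = 1.19 × 0.7949 × 202.6 × 135.6 × 0.6751 = 17540 m
D_f = 1.3 × 17540 = 22802 m
     = 22.80 km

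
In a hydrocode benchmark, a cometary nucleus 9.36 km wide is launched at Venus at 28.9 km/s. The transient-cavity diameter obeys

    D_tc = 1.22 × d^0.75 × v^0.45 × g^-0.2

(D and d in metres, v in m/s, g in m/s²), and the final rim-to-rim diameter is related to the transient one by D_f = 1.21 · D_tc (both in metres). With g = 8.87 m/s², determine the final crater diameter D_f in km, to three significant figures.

In SI: d = 9360 m, v = 28900 m/s.
d^0.75 = 9360^0.75 = 951.6
v^0.45 = 28900^0.45 = 101.7
g^-0.2 = 8.87^-0.2 = 0.6463
D_tc = 1.22 × 951.6 × 101.7 × 0.6463 = 76310 m
D_f = 1.21 × 76310 = 92335 m
     = 92.34 km

D_f ≈ 92.3 km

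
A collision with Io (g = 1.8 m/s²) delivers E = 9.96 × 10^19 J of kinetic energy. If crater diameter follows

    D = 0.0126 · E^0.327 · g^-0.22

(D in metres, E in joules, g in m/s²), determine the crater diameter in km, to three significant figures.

D ≈ 38.3 km

E^0.327 = (9.96 × 10^19)^0.327 = 3.463 × 10^6
g^-0.22 = 1.8^-0.22 = 0.8787
D = 0.0126 × 3.463 × 10^6 × 0.8787 = 38341 m
   = 38.34 km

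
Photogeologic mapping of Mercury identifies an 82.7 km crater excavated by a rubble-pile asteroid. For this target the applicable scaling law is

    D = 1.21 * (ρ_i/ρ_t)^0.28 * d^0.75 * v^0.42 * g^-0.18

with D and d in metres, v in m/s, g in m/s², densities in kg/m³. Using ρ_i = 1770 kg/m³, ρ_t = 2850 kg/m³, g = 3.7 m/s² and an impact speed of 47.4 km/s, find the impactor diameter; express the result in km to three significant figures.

d ≈ 11.0 km

Rearranging for d: d = [D / (1.21 · (1770/2850)^0.28 · 47400^0.42 · 3.7^-0.18)]^(1/0.75).
D = 82700 m.
(1770/2850)^0.28 = 0.8751
47400^0.42 = 92.01
3.7^-0.18 = 0.7902
Denominator = 1.21 × 0.8751 × 92.01 × 0.7902 = 76.99
D / 76.99 = 82700 / 76.99 = 1074
d = 1074^(1/0.75) = 1074^1.3333 = 10996 m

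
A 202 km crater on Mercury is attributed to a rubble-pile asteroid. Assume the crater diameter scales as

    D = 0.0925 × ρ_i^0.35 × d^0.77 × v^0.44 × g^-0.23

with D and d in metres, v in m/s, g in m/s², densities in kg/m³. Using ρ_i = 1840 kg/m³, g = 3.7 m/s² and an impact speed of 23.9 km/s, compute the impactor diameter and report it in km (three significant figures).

d ≈ 26.1 km

Rearranging for d: d = [D / (0.0925 · 1840^0.35 · 23900^0.44 · 3.7^-0.23)]^(1/0.77).
D = 202000 m.
1840^0.35 = 13.89
23900^0.44 = 84.43
3.7^-0.23 = 0.7401
Denominator = 0.0925 × 13.89 × 84.43 × 0.7401 = 80.28
D / 80.28 = 202000 / 80.28 = 2516
d = 2516^(1/0.77) = 2516^1.2987 = 26092 m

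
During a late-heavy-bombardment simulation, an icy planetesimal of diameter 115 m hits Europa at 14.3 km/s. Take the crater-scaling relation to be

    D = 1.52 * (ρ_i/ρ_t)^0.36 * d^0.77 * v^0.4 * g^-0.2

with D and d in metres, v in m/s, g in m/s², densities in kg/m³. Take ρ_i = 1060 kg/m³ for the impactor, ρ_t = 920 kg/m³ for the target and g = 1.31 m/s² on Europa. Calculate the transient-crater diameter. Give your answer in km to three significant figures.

D ≈ 2.69 km

In SI units: v = 14300 m/s.
(ρ_i/ρ_t)^0.36 = (1060/920)^0.36 = 1.052
d^0.77 = 115^0.77 = 38.61
v^0.4 = 14300^0.4 = 45.93
g^-0.2 = 1.31^-0.2 = 0.9474
D = 1.52 × 1.052 × 38.61 × 45.93 × 0.9474 = 2687 m
   = 2.687 km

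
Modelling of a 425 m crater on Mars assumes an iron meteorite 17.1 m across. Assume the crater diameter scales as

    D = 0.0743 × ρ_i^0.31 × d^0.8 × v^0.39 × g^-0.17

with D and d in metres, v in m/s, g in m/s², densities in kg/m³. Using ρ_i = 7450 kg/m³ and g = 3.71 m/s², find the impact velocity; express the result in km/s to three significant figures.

v ≈ 18.9 km/s

Rearranging for v: v = [D / (0.0743 · 7450^0.31 · 17.1^0.8 · 3.71^-0.17)]^(1/0.39).
7450^0.31 = 15.86
17.1^0.8 = 9.692
3.71^-0.17 = 0.8002
Denominator = 0.0743 × 15.86 × 9.692 × 0.8002 = 9.139
D / 9.139 = 425 / 9.139 = 46.50
v = 46.50^(1/0.39) = 46.50^2.5641 = 18859 m/s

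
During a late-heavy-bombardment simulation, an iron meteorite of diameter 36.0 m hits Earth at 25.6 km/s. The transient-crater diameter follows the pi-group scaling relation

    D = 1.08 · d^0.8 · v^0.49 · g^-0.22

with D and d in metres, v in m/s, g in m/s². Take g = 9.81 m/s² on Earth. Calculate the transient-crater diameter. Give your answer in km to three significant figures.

D ≈ 1.66 km

In SI units: v = 25600 m/s.
d^0.8 = 36^0.8 = 17.58
v^0.49 = 25600^0.49 = 144.6
g^-0.22 = 9.81^-0.22 = 0.6051
D = 1.08 × 17.58 × 144.6 × 0.6051 = 1661 m
   = 1.661 km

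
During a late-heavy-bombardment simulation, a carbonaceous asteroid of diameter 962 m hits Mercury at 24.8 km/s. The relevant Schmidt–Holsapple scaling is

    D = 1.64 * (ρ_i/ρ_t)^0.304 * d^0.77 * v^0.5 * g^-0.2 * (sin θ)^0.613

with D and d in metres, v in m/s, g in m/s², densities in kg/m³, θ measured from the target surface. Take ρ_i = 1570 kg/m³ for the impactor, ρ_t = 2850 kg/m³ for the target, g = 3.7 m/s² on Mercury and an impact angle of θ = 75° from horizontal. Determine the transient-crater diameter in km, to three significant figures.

D ≈ 32.2 km

In SI units: v = 24800 m/s.
(ρ_i/ρ_t)^0.304 = (1570/2850)^0.304 = 0.8342
d^0.77 = 962^0.77 = 198.2
v^0.5 = 24800^0.5 = 157.5
g^-0.2 = 3.7^-0.2 = 0.7698
(sin 75°)^0.613 = 0.9659^0.613 = 0.9790
D = 1.64 × 0.8342 × 198.2 × 157.5 × 0.7698 × 0.9790 = 32185 m
   = 32.19 km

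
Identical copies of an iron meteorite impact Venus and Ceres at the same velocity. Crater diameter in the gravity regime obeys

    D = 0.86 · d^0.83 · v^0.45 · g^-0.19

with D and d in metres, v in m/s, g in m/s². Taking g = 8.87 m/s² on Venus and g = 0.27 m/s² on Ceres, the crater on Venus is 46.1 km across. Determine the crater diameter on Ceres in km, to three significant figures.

D ≈ 89.5 km

All impactor-dependent factors cancel in the ratio, leaving D_Ceres/D_Venus = (g_Ceres/g_Venus)^-0.19.
(0.27/8.87)^-0.19 = 0.03044^-0.19 = 1.942
D_Ceres = 1.942 × 46.1 km = 89.5 km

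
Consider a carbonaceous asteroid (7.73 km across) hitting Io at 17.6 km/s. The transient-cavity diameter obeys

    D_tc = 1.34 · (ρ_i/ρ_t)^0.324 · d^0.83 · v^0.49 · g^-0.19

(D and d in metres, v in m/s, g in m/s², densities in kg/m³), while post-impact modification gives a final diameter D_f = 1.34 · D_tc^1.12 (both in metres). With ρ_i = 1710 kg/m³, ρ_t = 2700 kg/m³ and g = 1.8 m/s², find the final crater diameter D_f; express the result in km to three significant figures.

D_f ≈ 1220 km

In SI: d = 7730 m, v = 17600 m/s.
(ρ_i/ρ_t)^0.324 = (1710/2700)^0.324 = 0.8624
d^0.83 = 7730^0.83 = 1687
v^0.49 = 17600^0.49 = 120.3
g^-0.19 = 1.8^-0.19 = 0.8943
D_tc = 1.34 × 0.8624 × 1687 × 120.3 × 0.8943 = 2.097 × 10^5 m
D_f = 1.34 × (2.097 × 10^5)^1.12 = 1.223 × 10^6 m
     = 1223 km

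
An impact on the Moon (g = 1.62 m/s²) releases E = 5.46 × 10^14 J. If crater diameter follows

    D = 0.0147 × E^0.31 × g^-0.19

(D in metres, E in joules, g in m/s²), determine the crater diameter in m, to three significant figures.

D ≈ 497 m

E^0.31 = (5.46 × 10^14)^0.31 = 3.703 × 10^4
g^-0.19 = 1.62^-0.19 = 0.9124
D = 0.0147 × 3.703 × 10^4 × 0.9124 = 496.7 m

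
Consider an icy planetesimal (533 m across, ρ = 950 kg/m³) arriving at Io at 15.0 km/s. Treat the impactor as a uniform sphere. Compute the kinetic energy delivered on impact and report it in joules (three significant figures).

v = 15000 m/s.
Mass m = (π/6) ρ d³ = (π/6) × 950 × (533)³ = 7.532 × 10^10 kg
E = ½ m v² = 0.5 × 7.532 × 10^10 × (15000)² = 8.473 × 10^18 J

E ≈ 8.47 × 10^18 J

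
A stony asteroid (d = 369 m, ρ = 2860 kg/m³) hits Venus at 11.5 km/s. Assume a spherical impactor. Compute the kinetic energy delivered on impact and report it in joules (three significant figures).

v = 11500 m/s.
Mass m = (π/6) ρ d³ = (π/6) × 2860 × (369)³ = 7.524 × 10^10 kg
E = ½ m v² = 0.5 × 7.524 × 10^10 × (11500)² = 4.975 × 10^18 J

E ≈ 4.98 × 10^18 J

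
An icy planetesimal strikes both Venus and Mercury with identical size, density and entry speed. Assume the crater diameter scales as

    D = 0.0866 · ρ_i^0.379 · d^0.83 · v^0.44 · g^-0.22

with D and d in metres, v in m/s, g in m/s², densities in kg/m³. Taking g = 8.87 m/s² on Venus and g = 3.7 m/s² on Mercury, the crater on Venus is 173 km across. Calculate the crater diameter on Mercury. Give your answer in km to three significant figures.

D ≈ 210 km

All impactor-dependent factors cancel in the ratio, leaving D_Mercury/D_Venus = (g_Mercury/g_Venus)^-0.22.
(3.7/8.87)^-0.22 = 0.4171^-0.22 = 1.212
D_Mercury = 1.212 × 173 km = 210 km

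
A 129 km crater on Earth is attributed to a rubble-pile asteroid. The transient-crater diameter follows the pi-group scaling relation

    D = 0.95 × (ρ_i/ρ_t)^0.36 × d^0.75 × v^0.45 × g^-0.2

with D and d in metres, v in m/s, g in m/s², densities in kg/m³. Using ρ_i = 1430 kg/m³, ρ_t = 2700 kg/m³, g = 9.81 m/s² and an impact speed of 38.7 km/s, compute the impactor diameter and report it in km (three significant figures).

d ≈ 30.8 km

Rearranging for d: d = [D / (0.95 · (1430/2700)^0.36 · 38700^0.45 · 9.81^-0.2)]^(1/0.75).
D = 129000 m.
(1430/2700)^0.36 = 0.7955
38700^0.45 = 116.0
9.81^-0.2 = 0.6334
Denominator = 0.95 × 0.7955 × 116.0 × 0.6334 = 55.53
D / 55.53 = 129000 / 55.53 = 2323
d = 2323^(1/0.75) = 2323^1.3333 = 30758 m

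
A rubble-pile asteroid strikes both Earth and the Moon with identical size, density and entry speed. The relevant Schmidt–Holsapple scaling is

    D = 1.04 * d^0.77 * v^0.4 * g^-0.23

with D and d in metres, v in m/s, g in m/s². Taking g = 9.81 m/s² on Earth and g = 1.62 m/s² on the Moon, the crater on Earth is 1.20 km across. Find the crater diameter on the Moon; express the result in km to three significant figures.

All impactor-dependent factors cancel in the ratio, leaving D_Moon/D_Earth = (g_Moon/g_Earth)^-0.23.
(1.62/9.81)^-0.23 = 0.1651^-0.23 = 1.513
D_Moon = 1.513 × 1.20 km = 1.82 km

D ≈ 1.82 km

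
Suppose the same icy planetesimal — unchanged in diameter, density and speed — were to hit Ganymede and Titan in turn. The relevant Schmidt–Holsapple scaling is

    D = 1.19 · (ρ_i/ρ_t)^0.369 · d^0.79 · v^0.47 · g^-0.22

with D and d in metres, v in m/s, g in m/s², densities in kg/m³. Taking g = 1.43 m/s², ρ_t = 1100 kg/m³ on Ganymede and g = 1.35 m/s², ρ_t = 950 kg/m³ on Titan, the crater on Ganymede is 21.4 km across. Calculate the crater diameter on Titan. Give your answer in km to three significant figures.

The impactor-only factors (d, v, ρ_i) cancel in the ratio, leaving D_Titan/D_Ganymede = (g_Titan/g_Ganymede)^-0.22 · (ρ_t,Ganymede/ρ_t,Titan)^0.369.
(1.35/1.43)^-0.22 = 0.9441^-0.22 = 1.013
(1100/950)^0.369 = 1.158^0.369 = 1.056
Ratio = 1.013 × 1.056 = 1.070
D_Titan = 1.070 × 21.4 km = 22.9 km

D ≈ 22.9 km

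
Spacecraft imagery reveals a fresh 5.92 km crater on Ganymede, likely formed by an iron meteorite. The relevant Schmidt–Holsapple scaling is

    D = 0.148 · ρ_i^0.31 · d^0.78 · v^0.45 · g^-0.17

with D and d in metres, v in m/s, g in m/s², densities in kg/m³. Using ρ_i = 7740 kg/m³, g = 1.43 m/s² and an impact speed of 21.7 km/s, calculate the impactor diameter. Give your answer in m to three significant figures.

Rearranging for d: d = [D / (0.148 · 7740^0.31 · 21700^0.45 · 1.43^-0.17)]^(1/0.78).
D = 5920 m.
7740^0.31 = 16.05
21700^0.45 = 89.41
1.43^-0.17 = 0.9410
Denominator = 0.148 × 16.05 × 89.41 × 0.9410 = 199.9
D / 199.9 = 5920 / 199.9 = 29.61
d = 29.61^(1/0.78) = 29.61^1.2821 = 77.01 m

d ≈ 77.0 m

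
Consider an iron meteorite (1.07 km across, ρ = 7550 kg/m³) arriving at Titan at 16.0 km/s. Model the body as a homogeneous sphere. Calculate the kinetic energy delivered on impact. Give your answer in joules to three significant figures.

d = 1070 m; v = 16000 m/s.
Mass m = (π/6) ρ d³ = (π/6) × 7550 × (1070)³ = 4.843 × 10^12 kg
E = ½ m v² = 0.5 × 4.843 × 10^12 × (16000)² = 6.199 × 10^20 J

E ≈ 6.20 × 10^20 J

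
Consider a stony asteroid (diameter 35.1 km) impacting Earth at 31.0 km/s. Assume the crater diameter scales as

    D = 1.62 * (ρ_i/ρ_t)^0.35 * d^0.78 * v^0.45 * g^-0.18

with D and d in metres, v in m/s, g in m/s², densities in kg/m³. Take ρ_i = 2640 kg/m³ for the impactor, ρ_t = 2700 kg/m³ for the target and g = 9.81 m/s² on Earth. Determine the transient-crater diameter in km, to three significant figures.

D ≈ 393 km

In SI units: d = 35100 m, v = 31000 m/s.
(ρ_i/ρ_t)^0.35 = (2640/2700)^0.35 = 0.9922
d^0.78 = 35100^0.78 = 3510
v^0.45 = 31000^0.45 = 105.0
g^-0.18 = 9.81^-0.18 = 0.6630
D = 1.62 × 0.9922 × 3510 × 105.0 × 0.6630 = 3.928 × 10^5 m
   = 392.8 km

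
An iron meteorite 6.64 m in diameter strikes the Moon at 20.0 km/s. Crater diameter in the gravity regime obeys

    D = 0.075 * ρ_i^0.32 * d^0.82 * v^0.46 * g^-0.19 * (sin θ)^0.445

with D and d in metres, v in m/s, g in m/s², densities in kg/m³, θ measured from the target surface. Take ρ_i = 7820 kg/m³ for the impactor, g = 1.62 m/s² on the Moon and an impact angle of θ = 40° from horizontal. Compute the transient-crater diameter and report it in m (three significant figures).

In SI units: v = 20000 m/s.
ρ_i^0.32 = 7820^0.32 = 17.61
d^0.82 = 6.64^0.82 = 4.723
v^0.46 = 20000^0.46 = 95.16
g^-0.19 = 1.62^-0.19 = 0.9124
(sin 40°)^0.445 = 0.6428^0.445 = 0.8215
D = 0.075 × 17.61 × 4.723 × 95.16 × 0.9124 × 0.8215 = 444.9 m

D ≈ 445 m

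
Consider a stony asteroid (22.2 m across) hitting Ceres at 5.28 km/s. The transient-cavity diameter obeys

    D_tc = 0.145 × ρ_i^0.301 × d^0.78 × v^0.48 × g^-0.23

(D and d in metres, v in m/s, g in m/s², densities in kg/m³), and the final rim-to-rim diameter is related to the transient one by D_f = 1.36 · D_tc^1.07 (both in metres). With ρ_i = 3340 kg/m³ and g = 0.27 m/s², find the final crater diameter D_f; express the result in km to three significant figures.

D_f ≈ 3.52 km

v = 5280 m/s.
ρ_i^0.301 = 3340^0.301 = 11.50
d^0.78 = 22.2^0.78 = 11.22
v^0.48 = 5280^0.48 = 61.22
g^-0.23 = 0.27^-0.23 = 1.351
D_tc = 0.145 × 11.50 × 11.22 × 61.22 × 1.351 = 1547 m
D_f = 1.36 × (1547)^1.07 = 3518 m
     = 3.518 km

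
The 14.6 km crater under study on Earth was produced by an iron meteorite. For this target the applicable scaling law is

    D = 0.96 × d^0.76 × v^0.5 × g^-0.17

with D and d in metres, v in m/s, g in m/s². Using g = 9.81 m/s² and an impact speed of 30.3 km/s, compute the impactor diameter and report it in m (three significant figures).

Rearranging for d: d = [D / (0.96 · 30300^0.5 · 9.81^-0.17)]^(1/0.76).
D = 14600 m.
30300^0.5 = 174.1
9.81^-0.17 = 0.6783
Denominator = 0.96 × 174.1 × 0.6783 = 113.4
D / 113.4 = 14600 / 113.4 = 128.7
d = 128.7^(1/0.76) = 128.7^1.3158 = 596.7 m

d ≈ 597 m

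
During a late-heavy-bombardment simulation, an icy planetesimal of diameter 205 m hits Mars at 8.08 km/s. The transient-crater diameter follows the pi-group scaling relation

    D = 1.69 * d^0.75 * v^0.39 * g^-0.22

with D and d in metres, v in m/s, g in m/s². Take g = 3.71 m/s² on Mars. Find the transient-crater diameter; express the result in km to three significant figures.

D ≈ 2.29 km

In SI units: v = 8080 m/s.
d^0.75 = 205^0.75 = 54.18
v^0.39 = 8080^0.39 = 33.41
g^-0.22 = 3.71^-0.22 = 0.7494
D = 1.69 × 54.18 × 33.41 × 0.7494 = 2293 m
   = 2.293 km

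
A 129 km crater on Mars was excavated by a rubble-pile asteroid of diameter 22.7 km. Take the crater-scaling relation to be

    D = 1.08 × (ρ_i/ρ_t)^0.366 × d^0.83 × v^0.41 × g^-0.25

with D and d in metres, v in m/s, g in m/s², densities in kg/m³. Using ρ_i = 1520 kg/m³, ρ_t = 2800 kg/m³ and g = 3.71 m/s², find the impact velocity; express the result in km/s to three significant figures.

Rearranging for v: v = [D / (1.08 · (1520/2800)^0.366 · 22700^0.83 · 3.71^-0.25)]^(1/0.41).
D = 129000 m.
(1520/2800)^0.366 = 0.7996
22700^0.83 = 4126
3.71^-0.25 = 0.7205
Denominator = 1.08 × 0.7996 × 4126 × 0.7205 = 2567
D / 2567 = 129000 / 2567 = 50.25
v = 50.25^(1/0.41) = 50.25^2.439 = 14095 m/s

v ≈ 14.1 km/s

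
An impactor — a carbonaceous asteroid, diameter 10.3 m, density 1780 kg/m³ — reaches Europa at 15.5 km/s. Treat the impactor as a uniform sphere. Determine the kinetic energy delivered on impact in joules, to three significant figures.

E ≈ 1.22 × 10^14 J

v = 15500 m/s.
Mass m = (π/6) ρ d³ = (π/6) × 1780 × (10.3)³ = 1.018 × 10^6 kg
E = ½ m v² = 0.5 × 1.018 × 10^6 × (15500)² = 1.223 × 10^14 J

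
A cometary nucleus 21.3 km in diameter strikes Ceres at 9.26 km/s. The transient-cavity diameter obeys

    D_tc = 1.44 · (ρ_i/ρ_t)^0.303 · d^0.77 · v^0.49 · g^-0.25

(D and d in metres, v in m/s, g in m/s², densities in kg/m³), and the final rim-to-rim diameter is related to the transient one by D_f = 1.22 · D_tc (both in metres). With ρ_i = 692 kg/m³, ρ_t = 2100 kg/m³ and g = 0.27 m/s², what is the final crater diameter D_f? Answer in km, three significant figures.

D_f ≈ 329 km

In SI: d = 21300 m, v = 9260 m/s.
(ρ_i/ρ_t)^0.303 = (692/2100)^0.303 = 0.7144
d^0.77 = 21300^0.77 = 2152
v^0.49 = 9260^0.49 = 87.83
g^-0.25 = 0.27^-0.25 = 1.387
D_tc = 1.44 × 0.7144 × 2152 × 87.83 × 1.387 = 2.697 × 10^5 m
D_f = 1.22 × 2.697 × 10^5 = 3.290 × 10^5 m
     = 329.0 km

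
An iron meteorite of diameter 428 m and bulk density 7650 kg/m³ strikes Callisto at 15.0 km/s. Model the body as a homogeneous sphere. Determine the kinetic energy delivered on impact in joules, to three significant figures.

E ≈ 3.53 × 10^19 J

v = 15000 m/s.
Mass m = (π/6) ρ d³ = (π/6) × 7650 × (428)³ = 3.140 × 10^11 kg
E = ½ m v² = 0.5 × 3.140 × 10^11 × (15000)² = 3.533 × 10^19 J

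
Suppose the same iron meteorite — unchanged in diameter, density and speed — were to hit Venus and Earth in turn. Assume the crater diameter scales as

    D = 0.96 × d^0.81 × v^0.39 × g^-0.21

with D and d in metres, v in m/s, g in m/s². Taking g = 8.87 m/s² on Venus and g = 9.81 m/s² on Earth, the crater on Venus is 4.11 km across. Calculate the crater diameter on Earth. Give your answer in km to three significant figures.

All impactor-dependent factors cancel in the ratio, leaving D_Earth/D_Venus = (g_Earth/g_Venus)^-0.21.
(9.81/8.87)^-0.21 = 1.106^-0.21 = 0.9791
D_Earth = 0.9791 × 4.11 km = 4.02 km

D ≈ 4.02 km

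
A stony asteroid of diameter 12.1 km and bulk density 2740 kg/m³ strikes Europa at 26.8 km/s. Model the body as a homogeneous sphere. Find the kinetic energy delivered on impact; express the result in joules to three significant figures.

E ≈ 9.13 × 10^23 J

d = 12100 m; v = 26800 m/s.
Mass m = (π/6) ρ d³ = (π/6) × 2740 × (12100)³ = 2.542 × 10^15 kg
E = ½ m v² = 0.5 × 2.542 × 10^15 × (26800)² = 9.129 × 10^23 J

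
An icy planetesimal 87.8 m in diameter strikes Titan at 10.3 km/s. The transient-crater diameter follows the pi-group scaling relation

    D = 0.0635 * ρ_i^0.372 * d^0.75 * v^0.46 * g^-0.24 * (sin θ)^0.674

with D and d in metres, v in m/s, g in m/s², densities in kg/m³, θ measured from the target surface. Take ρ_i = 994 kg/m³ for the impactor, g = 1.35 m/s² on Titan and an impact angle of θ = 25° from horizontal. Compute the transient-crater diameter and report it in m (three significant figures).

In SI units: v = 10300 m/s.
ρ_i^0.372 = 994^0.372 = 13.03
d^0.75 = 87.8^0.75 = 28.68
v^0.46 = 10300^0.46 = 70.13
g^-0.24 = 1.35^-0.24 = 0.9305
(sin 25°)^0.674 = 0.4226^0.674 = 0.5596
D = 0.0635 × 13.03 × 28.68 × 70.13 × 0.9305 × 0.5596 = 866.6 m

D ≈ 867 m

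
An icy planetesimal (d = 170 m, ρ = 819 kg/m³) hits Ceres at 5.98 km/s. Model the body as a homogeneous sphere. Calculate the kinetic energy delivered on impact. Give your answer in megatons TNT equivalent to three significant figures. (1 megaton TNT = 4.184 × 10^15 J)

v = 5980 m/s.
Mass m = (π/6) ρ d³ = (π/6) × 819 × (170)³ = 2.107 × 10^9 kg
E = ½ m v² = 0.5 × 2.107 × 10^9 × (5980)² = 3.767 × 10^16 J
   = 3.767 × 10^16 / 4.184×10^15 = 9.003 Mt

E ≈ 9.00 Mt TNT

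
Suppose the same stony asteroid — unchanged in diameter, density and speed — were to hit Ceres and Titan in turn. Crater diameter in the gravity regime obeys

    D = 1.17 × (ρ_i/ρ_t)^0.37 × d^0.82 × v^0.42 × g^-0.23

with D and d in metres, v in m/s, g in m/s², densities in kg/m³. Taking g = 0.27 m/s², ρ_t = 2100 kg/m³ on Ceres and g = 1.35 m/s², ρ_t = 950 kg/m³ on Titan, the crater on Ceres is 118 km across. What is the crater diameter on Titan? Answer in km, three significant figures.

D ≈ 109 km

The impactor-only factors (d, v, ρ_i) cancel in the ratio, leaving D_Titan/D_Ceres = (g_Titan/g_Ceres)^-0.23 · (ρ_t,Ceres/ρ_t,Titan)^0.37.
(1.35/0.27)^-0.23 = 5.000^-0.23 = 0.6906
(2100/950)^0.37 = 2.211^0.37 = 1.341
Ratio = 0.6906 × 1.341 = 0.9261
D_Titan = 0.9261 × 118 km = 109 km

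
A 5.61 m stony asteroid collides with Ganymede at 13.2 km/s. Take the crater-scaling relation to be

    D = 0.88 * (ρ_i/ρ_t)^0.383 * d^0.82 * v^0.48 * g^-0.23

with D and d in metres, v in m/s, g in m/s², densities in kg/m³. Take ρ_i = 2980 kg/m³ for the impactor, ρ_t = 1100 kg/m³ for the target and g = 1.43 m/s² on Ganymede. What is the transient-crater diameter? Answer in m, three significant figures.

D ≈ 464 m

In SI units: v = 13200 m/s.
(ρ_i/ρ_t)^0.383 = (2980/1100)^0.383 = 1.465
d^0.82 = 5.61^0.82 = 4.113
v^0.48 = 13200^0.48 = 95.03
g^-0.23 = 1.43^-0.23 = 0.9210
D = 0.88 × 1.465 × 4.113 × 95.03 × 0.9210 = 464.1 m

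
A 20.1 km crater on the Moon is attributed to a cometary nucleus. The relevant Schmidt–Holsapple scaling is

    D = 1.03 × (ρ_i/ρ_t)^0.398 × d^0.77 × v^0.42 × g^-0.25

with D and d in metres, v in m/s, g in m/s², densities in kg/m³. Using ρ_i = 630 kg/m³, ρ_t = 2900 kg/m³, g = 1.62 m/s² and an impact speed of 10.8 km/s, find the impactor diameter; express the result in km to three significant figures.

d ≈ 6.06 km

Rearranging for d: d = [D / (1.03 · (630/2900)^0.398 · 10800^0.42 · 1.62^-0.25)]^(1/0.77).
D = 20100 m.
(630/2900)^0.398 = 0.5446
10800^0.42 = 49.44
1.62^-0.25 = 0.8864
Denominator = 1.03 × 0.5446 × 49.44 × 0.8864 = 24.58
D / 24.58 = 20100 / 24.58 = 817.7
d = 817.7^(1/0.77) = 817.7^1.2987 = 6062 m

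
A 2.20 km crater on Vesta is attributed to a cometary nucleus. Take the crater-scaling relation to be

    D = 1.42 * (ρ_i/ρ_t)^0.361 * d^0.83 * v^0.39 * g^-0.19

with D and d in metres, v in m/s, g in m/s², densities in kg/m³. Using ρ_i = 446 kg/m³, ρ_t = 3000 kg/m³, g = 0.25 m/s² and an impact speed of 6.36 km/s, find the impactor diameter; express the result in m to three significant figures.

Rearranging for d: d = [D / (1.42 · (446/3000)^0.361 · 6360^0.39 · 0.25^-0.19)]^(1/0.83).
D = 2200 m.
(446/3000)^0.361 = 0.5025
6360^0.39 = 30.43
0.25^-0.19 = 1.301
Denominator = 1.42 × 0.5025 × 30.43 × 1.301 = 28.25
D / 28.25 = 2200 / 28.25 = 77.88
d = 77.88^(1/0.83) = 77.88^1.2048 = 190.0 m

d ≈ 190 m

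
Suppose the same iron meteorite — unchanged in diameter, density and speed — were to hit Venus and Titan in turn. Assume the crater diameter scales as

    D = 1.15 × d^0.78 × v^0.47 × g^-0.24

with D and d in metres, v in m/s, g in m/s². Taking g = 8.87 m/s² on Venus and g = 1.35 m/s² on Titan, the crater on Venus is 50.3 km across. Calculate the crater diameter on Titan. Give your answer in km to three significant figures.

All impactor-dependent factors cancel in the ratio, leaving D_Titan/D_Venus = (g_Titan/g_Venus)^-0.24.
(1.35/8.87)^-0.24 = 0.1522^-0.24 = 1.571
D_Titan = 1.571 × 50.3 km = 79.0 km

D ≈ 79.0 km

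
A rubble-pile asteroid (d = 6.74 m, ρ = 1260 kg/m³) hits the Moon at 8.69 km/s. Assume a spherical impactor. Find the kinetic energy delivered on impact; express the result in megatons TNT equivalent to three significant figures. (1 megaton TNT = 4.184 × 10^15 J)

v = 8690 m/s.
Mass m = (π/6) ρ d³ = (π/6) × 1260 × (6.74)³ = 2.020 × 10^5 kg
E = ½ m v² = 0.5 × 2.020 × 10^5 × (8690)² = 7.627 × 10^12 J
   = 7.627 × 10^12 / 4.184×10^15 = 1.823 × 10^-3 Mt

E ≈ 1.82 × 10^-3 Mt TNT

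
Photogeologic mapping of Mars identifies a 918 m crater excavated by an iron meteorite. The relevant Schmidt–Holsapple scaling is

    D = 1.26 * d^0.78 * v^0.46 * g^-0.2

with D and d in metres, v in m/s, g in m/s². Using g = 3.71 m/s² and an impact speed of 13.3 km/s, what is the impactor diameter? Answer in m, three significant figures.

Rearranging for d: d = [D / (1.26 · 13300^0.46 · 3.71^-0.2)]^(1/0.78).
13300^0.46 = 78.88
3.71^-0.2 = 0.7694
Denominator = 1.26 × 78.88 × 0.7694 = 76.47
D / 76.47 = 918 / 76.47 = 12.00
d = 12.00^(1/0.78) = 12.00^1.2821 = 24.19 m

d ≈ 24.2 m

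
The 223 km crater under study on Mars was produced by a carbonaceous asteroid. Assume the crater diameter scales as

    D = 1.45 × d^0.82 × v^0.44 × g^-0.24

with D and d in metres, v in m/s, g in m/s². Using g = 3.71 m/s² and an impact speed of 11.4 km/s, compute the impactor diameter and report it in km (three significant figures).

Rearranging for d: d = [D / (1.45 · 11400^0.44 · 3.71^-0.24)]^(1/0.82).
D = 223000 m.
11400^0.44 = 60.96
3.71^-0.24 = 0.7300
Denominator = 1.45 × 60.96 × 0.7300 = 64.53
D / 64.53 = 223000 / 64.53 = 3456
d = 3456^(1/0.82) = 3456^1.2195 = 20668 m

d ≈ 20.7 km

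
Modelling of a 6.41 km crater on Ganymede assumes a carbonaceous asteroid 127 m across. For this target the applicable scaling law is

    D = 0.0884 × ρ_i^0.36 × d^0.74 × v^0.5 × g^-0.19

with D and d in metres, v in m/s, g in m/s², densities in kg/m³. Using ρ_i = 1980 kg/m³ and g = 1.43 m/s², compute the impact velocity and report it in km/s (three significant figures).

Rearranging for v: v = [D / (0.0884 · 1980^0.36 · 127^0.74 · 1.43^-0.19)]^(1/0.5).
D = 6410 m.
1980^0.36 = 15.37
127^0.74 = 36.04
1.43^-0.19 = 0.9343
Denominator = 0.0884 × 15.37 × 36.04 × 0.9343 = 45.75
D / 45.75 = 6410 / 45.75 = 140.1
v = 140.1^(1/0.5) = 140.1^2 = 19628 m/s

v ≈ 19.6 km/s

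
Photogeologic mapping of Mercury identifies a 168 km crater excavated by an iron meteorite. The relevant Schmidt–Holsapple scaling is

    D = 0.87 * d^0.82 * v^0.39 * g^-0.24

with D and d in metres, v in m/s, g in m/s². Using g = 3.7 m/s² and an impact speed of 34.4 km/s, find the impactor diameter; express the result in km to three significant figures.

Rearranging for d: d = [D / (0.87 · 34400^0.39 · 3.7^-0.24)]^(1/0.82).
D = 168000 m.
34400^0.39 = 58.78
3.7^-0.24 = 0.7305
Denominator = 0.87 × 58.78 × 0.7305 = 37.36
D / 37.36 = 168000 / 37.36 = 4497
d = 4497^(1/0.82) = 4497^1.2195 = 28493 m

d ≈ 28.5 km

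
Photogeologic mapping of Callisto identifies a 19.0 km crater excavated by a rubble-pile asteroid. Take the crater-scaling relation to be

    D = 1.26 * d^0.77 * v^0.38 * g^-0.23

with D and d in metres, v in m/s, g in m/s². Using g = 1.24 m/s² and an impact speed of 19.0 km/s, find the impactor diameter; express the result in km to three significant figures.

d ≈ 2.20 km

Rearranging for d: d = [D / (1.26 · 19000^0.38 · 1.24^-0.23)]^(1/0.77).
D = 19000 m.
19000^0.38 = 42.26
1.24^-0.23 = 0.9517
Denominator = 1.26 × 42.26 × 0.9517 = 50.68
D / 50.68 = 19000 / 50.68 = 374.9
d = 374.9^(1/0.77) = 374.9^1.2987 = 2202 m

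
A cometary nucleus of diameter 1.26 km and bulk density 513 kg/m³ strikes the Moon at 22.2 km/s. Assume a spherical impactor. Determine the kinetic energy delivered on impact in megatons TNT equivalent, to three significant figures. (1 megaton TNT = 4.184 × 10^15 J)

E ≈ 31600 Mt TNT

d = 1260 m; v = 22200 m/s.
Mass m = (π/6) ρ d³ = (π/6) × 513 × (1260)³ = 5.373 × 10^11 kg
E = ½ m v² = 0.5 × 5.373 × 10^11 × (22200)² = 1.324 × 10^20 J
   = 1.324 × 10^20 / 4.184×10^15 = 31644 Mt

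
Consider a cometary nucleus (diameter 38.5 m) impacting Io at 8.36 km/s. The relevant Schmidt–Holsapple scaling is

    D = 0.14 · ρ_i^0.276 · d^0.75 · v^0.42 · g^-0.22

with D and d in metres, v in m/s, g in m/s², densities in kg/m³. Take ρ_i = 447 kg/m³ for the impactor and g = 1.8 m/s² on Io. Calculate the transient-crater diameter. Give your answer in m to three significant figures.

In SI units: v = 8360 m/s.
ρ_i^0.276 = 447^0.276 = 5.389
d^0.75 = 38.5^0.75 = 15.46
v^0.42 = 8360^0.42 = 44.39
g^-0.22 = 1.8^-0.22 = 0.8787
D = 0.14 × 5.389 × 15.46 × 44.39 × 0.8787 = 455.0 m

D ≈ 455 m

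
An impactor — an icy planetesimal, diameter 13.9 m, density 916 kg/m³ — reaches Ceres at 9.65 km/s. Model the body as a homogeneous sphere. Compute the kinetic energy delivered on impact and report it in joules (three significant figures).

v = 9650 m/s.
Mass m = (π/6) ρ d³ = (π/6) × 916 × (13.9)³ = 1.288 × 10^6 kg
E = ½ m v² = 0.5 × 1.288 × 10^6 × (9650)² = 5.997 × 10^13 J

E ≈ 6.00 × 10^13 J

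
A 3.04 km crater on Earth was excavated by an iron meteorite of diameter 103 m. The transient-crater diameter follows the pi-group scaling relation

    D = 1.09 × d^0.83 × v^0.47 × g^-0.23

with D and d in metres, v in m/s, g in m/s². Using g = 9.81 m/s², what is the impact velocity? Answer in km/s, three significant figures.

Rearranging for v: v = [D / (1.09 · 103^0.83 · 9.81^-0.23)]^(1/0.47).
D = 3040 m.
103^0.83 = 46.84
9.81^-0.23 = 0.5914
Denominator = 1.09 × 46.84 × 0.5914 = 30.19
D / 30.19 = 3040 / 30.19 = 100.7
v = 100.7^(1/0.47) = 100.7^2.1277 = 18275 m/s

v ≈ 18.3 km/s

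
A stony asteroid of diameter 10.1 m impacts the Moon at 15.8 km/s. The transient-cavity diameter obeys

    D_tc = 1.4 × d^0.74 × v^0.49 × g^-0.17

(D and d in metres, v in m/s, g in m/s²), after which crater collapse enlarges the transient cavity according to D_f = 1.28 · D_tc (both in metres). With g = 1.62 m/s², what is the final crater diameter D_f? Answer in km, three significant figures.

D_f ≈ 1.04 km

v = 15800 m/s.
d^0.74 = 10.1^0.74 = 5.536
v^0.49 = 15800^0.49 = 114.1
g^-0.17 = 1.62^-0.17 = 0.9213
D_tc = 1.4 × 5.536 × 114.1 × 0.9213 = 814.7 m
D_f = 1.28 × 814.7 = 1043 m
     = 1.043 km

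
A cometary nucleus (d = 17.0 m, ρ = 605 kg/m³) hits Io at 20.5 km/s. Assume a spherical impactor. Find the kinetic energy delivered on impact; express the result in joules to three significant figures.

E ≈ 3.27 × 10^14 J

v = 20500 m/s.
Mass m = (π/6) ρ d³ = (π/6) × 605 × (17)³ = 1.556 × 10^6 kg
E = ½ m v² = 0.5 × 1.556 × 10^6 × (20500)² = 3.270 × 10^14 J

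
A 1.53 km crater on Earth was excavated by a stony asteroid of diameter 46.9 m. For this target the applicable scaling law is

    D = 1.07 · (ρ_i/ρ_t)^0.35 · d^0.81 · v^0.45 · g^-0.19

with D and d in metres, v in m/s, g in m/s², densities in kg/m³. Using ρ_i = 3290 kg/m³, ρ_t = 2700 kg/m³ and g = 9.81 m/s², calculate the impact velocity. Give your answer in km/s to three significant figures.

v ≈ 22.7 km/s

Rearranging for v: v = [D / (1.07 · (3290/2700)^0.35 · 46.9^0.81 · 9.81^-0.19)]^(1/0.45).
D = 1530 m.
(3290/2700)^0.35 = 1.072
46.9^0.81 = 22.58
9.81^-0.19 = 0.6480
Denominator = 1.07 × 1.072 × 22.58 × 0.6480 = 16.78
D / 16.78 = 1530 / 16.78 = 91.18
v = 91.18^(1/0.45) = 91.18^2.2222 = 22662 m/s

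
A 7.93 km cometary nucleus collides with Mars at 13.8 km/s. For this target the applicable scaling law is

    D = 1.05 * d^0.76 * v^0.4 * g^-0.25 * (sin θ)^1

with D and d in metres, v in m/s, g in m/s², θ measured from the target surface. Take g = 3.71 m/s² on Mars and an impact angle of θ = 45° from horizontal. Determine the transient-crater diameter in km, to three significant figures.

In SI units: d = 7930 m, v = 13800 m/s.
d^0.76 = 7930^0.76 = 919.3
v^0.4 = 13800^0.4 = 45.28
g^-0.25 = 3.71^-0.25 = 0.7205
(sin 45°)^1 = 0.7071^1 = 0.7071
D = 1.05 × 919.3 × 45.28 × 0.7205 × 0.7071 = 22267 m
   = 22.27 km

D ≈ 22.3 km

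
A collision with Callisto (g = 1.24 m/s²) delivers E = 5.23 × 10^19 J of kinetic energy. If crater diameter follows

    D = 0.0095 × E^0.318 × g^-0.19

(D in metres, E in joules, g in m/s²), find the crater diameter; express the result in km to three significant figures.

E^0.318 = (5.23 × 10^19)^0.318 = 1.864 × 10^6
g^-0.19 = 1.24^-0.19 = 0.9600
D = 0.0095 × 1.864 × 10^6 × 0.9600 = 17000 m
   = 17.00 km

D ≈ 17.0 km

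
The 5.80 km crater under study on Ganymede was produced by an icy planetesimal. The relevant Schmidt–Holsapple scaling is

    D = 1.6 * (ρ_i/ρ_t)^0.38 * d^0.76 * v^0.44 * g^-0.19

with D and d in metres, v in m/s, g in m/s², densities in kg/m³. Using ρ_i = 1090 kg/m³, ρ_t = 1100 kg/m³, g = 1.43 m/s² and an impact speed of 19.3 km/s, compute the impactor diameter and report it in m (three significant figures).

Rearranging for d: d = [D / (1.6 · (1090/1100)^0.38 · 19300^0.44 · 1.43^-0.19)]^(1/0.76).
D = 5800 m.
(1090/1100)^0.38 = 0.9965
19300^0.44 = 76.85
1.43^-0.19 = 0.9343
Denominator = 1.6 × 0.9965 × 76.85 × 0.9343 = 114.5
D / 114.5 = 5800 / 114.5 = 50.66
d = 50.66^(1/0.76) = 50.66^1.3158 = 175.0 m

d ≈ 175 m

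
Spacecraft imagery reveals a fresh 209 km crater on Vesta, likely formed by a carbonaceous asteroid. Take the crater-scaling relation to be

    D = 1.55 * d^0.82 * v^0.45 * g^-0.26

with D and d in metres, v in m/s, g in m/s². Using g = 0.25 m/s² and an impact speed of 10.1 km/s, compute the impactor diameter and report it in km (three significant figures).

d ≈ 7.37 km

Rearranging for d: d = [D / (1.55 · 10100^0.45 · 0.25^-0.26)]^(1/0.82).
D = 209000 m.
10100^0.45 = 63.38
0.25^-0.26 = 1.434
Denominator = 1.55 × 63.38 × 1.434 = 140.9
D / 140.9 = 209000 / 140.9 = 1483
d = 1483^(1/0.82) = 1483^1.2195 = 7366 m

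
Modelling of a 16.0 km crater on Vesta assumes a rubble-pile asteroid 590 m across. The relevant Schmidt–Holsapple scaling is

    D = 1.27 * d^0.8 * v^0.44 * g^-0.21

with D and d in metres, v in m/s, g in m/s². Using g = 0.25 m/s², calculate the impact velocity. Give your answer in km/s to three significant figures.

Rearranging for v: v = [D / (1.27 · 590^0.8 · 0.25^-0.21)]^(1/0.44).
D = 16000 m.
590^0.8 = 164.7
0.25^-0.21 = 1.338
Denominator = 1.27 × 164.7 × 1.338 = 279.9
D / 279.9 = 16000 / 279.9 = 57.16
v = 57.16^(1/0.44) = 57.16^2.2727 = 9848 m/s

v ≈ 9.85 km/s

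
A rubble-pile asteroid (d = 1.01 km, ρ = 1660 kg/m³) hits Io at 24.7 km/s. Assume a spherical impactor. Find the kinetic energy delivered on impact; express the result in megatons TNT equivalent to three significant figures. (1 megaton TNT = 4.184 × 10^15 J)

E ≈ 65300 Mt TNT

d = 1010 m; v = 24700 m/s.
Mass m = (π/6) ρ d³ = (π/6) × 1660 × (1010)³ = 8.955 × 10^11 kg
E = ½ m v² = 0.5 × 8.955 × 10^11 × (24700)² = 2.732 × 10^20 J
   = 2.732 × 10^20 / 4.184×10^15 = 65296 Mt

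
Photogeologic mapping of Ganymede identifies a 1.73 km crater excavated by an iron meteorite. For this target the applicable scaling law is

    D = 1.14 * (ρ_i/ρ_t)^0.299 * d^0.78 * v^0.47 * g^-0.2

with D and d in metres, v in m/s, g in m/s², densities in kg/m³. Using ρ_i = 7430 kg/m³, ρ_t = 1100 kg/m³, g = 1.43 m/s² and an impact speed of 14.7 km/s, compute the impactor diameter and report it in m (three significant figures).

d ≈ 19.5 m

Rearranging for d: d = [D / (1.14 · (7430/1100)^0.299 · 14700^0.47 · 1.43^-0.2)]^(1/0.78).
D = 1730 m.
(7430/1100)^0.299 = 1.770
14700^0.47 = 90.92
1.43^-0.2 = 0.9310
Denominator = 1.14 × 1.770 × 90.92 × 0.9310 = 170.8
D / 170.8 = 1730 / 170.8 = 10.13
d = 10.13^(1/0.78) = 10.13^1.2821 = 19.47 m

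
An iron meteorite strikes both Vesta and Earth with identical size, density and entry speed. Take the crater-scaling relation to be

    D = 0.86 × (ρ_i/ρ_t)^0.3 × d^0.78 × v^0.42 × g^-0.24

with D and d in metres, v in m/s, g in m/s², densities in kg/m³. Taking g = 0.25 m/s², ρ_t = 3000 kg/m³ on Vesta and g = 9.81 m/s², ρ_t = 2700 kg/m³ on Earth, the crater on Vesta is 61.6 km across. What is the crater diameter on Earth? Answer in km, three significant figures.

The impactor-only factors (d, v, ρ_i) cancel in the ratio, leaving D_Earth/D_Vesta = (g_Earth/g_Vesta)^-0.24 · (ρ_t,Vesta/ρ_t,Earth)^0.3.
(9.81/0.25)^-0.24 = 39.24^-0.24 = 0.4145
(3000/2700)^0.3 = 1.111^0.3 = 1.032
Ratio = 0.4145 × 1.032 = 0.4278
D_Earth = 0.4278 × 61.6 km = 26.4 km

D ≈ 26.4 km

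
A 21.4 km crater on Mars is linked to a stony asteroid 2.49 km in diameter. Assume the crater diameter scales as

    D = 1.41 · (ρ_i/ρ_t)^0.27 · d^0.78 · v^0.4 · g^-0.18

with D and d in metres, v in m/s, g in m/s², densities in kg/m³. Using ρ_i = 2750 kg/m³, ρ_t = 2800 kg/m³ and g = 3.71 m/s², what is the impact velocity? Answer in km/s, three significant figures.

Rearranging for v: v = [D / (1.41 · (2750/2800)^0.27 · 2490^0.78 · 3.71^-0.18)]^(1/0.4).
D = 21400 m.
(2750/2800)^0.27 = 0.9951
2490^0.78 = 445.7
3.71^-0.18 = 0.7898
Denominator = 1.41 × 0.9951 × 445.7 × 0.7898 = 493.9
D / 493.9 = 21400 / 493.9 = 43.33
v = 43.33^(1/0.4) = 43.33^2.5 = 12359 m/s

v ≈ 12.4 km/s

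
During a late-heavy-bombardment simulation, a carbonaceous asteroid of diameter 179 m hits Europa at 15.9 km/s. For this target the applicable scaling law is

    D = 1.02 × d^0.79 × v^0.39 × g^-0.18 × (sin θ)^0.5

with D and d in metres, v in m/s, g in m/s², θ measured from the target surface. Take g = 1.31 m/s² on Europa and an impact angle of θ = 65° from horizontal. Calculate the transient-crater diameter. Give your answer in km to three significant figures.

D ≈ 2.42 km

In SI units: v = 15900 m/s.
d^0.79 = 179^0.79 = 60.22
v^0.39 = 15900^0.39 = 43.51
g^-0.18 = 1.31^-0.18 = 0.9526
(sin 65°)^0.5 = 0.9063^0.5 = 0.9520
D = 1.02 × 60.22 × 43.51 × 0.9526 × 0.9520 = 2424 m
   = 2.424 km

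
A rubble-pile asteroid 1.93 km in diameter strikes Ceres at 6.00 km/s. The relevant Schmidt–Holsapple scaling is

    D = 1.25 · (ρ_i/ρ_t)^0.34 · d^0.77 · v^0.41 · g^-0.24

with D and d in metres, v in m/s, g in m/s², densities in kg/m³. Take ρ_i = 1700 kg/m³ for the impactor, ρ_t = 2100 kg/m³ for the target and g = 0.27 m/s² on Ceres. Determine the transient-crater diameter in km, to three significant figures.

D ≈ 19.1 km

In SI units: d = 1930 m, v = 6000 m/s.
(ρ_i/ρ_t)^0.34 = (1700/2100)^0.34 = 0.9307
d^0.77 = 1930^0.77 = 338.7
v^0.41 = 6000^0.41 = 35.40
g^-0.24 = 0.27^-0.24 = 1.369
D = 1.25 × 0.9307 × 338.7 × 35.40 × 1.369 = 19096 m
   = 19.10 km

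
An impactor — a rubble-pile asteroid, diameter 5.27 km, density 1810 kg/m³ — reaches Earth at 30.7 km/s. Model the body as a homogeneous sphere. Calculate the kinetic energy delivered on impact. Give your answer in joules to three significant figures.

d = 5270 m; v = 30700 m/s.
Mass m = (π/6) ρ d³ = (π/6) × 1810 × (5270)³ = 1.387 × 10^14 kg
E = ½ m v² = 0.5 × 1.387 × 10^14 × (30700)² = 6.536 × 10^22 J

E ≈ 6.54 × 10^22 J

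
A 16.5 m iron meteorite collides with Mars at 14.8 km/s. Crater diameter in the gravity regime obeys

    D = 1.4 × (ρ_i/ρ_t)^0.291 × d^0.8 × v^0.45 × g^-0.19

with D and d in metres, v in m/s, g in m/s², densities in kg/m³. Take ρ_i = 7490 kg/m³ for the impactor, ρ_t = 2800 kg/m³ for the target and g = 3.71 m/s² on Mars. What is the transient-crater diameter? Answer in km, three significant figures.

D ≈ 1.03 km

In SI units: v = 14800 m/s.
(ρ_i/ρ_t)^0.291 = (7490/2800)^0.291 = 1.332
d^0.8 = 16.5^0.8 = 9.419
v^0.45 = 14800^0.45 = 75.27
g^-0.19 = 3.71^-0.19 = 0.7795
D = 1.4 × 1.332 × 9.419 × 75.27 × 0.7795 = 1031 m
   = 1.031 km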